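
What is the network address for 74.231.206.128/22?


IP:   01001010.11100111.11001110.10000000
Mask: 11111111.11111111.11111100.00000000
AND operation:
Net:  01001010.11100111.11001100.00000000
Network: 74.231.204.0/22


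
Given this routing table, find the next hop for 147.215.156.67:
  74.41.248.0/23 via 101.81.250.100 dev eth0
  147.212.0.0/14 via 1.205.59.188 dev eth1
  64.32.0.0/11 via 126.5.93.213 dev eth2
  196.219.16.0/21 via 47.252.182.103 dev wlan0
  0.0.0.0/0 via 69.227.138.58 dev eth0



Longest prefix match for 147.215.156.67:
  /23 74.41.248.0: no
  /14 147.212.0.0: MATCH
  /11 64.32.0.0: no
  /21 196.219.16.0: no
  /0 0.0.0.0: MATCH
Selected: next-hop 1.205.59.188 via eth1 (matched /14)


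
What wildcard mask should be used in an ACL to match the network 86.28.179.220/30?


Subnet mask: 255.255.255.252
Wildcard = 255.255.255.255 - subnet mask
255 - 255 = 0
255 - 255 = 0
255 - 255 = 0
255 - 252 = 3
Wildcard: 0.0.0.3


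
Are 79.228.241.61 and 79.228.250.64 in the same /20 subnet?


Mask: 255.255.240.0
79.228.241.61 AND mask = 79.228.240.0
79.228.250.64 AND mask = 79.228.240.0
Yes, same subnet (79.228.240.0)


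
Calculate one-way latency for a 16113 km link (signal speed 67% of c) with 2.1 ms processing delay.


Speed = 0.67 * 3e5 km/s = 201000 km/s
Propagation delay = 16113 / 201000 = 0.0802 s = 80.1642 ms
Processing delay = 2.1 ms
Total one-way latency = 82.2642 ms


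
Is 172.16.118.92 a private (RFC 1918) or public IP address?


RFC 1918 private ranges:
  10.0.0.0/8 (10.0.0.0 - 10.255.255.255)
  172.16.0.0/12 (172.16.0.0 - 172.31.255.255)
  192.168.0.0/16 (192.168.0.0 - 192.168.255.255)
Private (in 172.16.0.0/12)


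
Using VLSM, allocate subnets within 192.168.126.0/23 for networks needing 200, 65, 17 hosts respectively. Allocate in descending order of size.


200 hosts -> /24 (254 usable): 192.168.126.0/24
65 hosts -> /25 (126 usable): 192.168.127.0/25
17 hosts -> /27 (30 usable): 192.168.127.128/27
Allocation: 192.168.126.0/24 (200 hosts, 254 usable); 192.168.127.0/25 (65 hosts, 126 usable); 192.168.127.128/27 (17 hosts, 30 usable)


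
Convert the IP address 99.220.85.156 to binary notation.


99 = 01100011
220 = 11011100
85 = 01010101
156 = 10011100
Binary: 01100011.11011100.01010101.10011100


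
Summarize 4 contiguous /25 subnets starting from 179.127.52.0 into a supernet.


Original prefix: /25
Number of subnets: 4 = 2^2
New prefix = 25 - 2 = 23
Supernet: 179.127.52.0/23


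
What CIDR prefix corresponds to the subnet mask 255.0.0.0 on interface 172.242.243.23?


Binary: 11111111.00000000.00000000.00000000
Count leading 1s
Prefix: /8


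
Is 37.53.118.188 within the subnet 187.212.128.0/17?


Subnet network: 187.212.128.0
Test IP AND mask: 37.53.0.0
No, 37.53.118.188 is not in 187.212.128.0/17


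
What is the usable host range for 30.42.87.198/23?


Network: 30.42.86.0
Broadcast: 30.42.87.255
First usable = network + 1
Last usable = broadcast - 1
Range: 30.42.86.1 to 30.42.87.254


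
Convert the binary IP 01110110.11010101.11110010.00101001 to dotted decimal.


01110110 = 118
11010101 = 213
11110010 = 242
00101001 = 41
IP: 118.213.242.41


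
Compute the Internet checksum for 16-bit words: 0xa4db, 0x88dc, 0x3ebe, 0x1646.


Sum all words (with carry folding):
+ 0xa4db = 0xa4db
+ 0x88dc = 0x2db8
+ 0x3ebe = 0x6c76
+ 0x1646 = 0x82bc
One's complement: ~0x82bc
Checksum = 0x7d43


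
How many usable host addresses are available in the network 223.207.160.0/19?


Host bits = 32 - 19 = 13
Total addresses = 2^13 = 8192
Usable = total - 2 (network and broadcast)
Usable hosts: 8190


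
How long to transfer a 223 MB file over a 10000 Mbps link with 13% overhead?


Effective throughput = 10000 * (1 - 13/100) = 8700 Mbps
File size in Mb = 223 * 8 = 1784 Mb
Time = 1784 / 8700
Time = 0.2051 seconds


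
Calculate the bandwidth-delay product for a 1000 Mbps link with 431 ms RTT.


BDP = bandwidth * RTT
= 1000 Mbps * 431 ms
= 1000 * 1e6 * 431 / 1000 bits
= 431000000 bits
= 53875000 bytes
= 52612.3047 KB
BDP = 431000000 bits (53875000 bytes)


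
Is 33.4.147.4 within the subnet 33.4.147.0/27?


Subnet network: 33.4.147.0
Test IP AND mask: 33.4.147.0
Yes, 33.4.147.4 is in 33.4.147.0/27


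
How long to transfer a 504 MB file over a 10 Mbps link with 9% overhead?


Effective throughput = 10 * (1 - 9/100) = 9.1 Mbps
File size in Mb = 504 * 8 = 4032 Mb
Time = 4032 / 9.1
Time = 443.0769 seconds


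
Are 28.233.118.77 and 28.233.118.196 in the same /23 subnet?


Mask: 255.255.254.0
28.233.118.77 AND mask = 28.233.118.0
28.233.118.196 AND mask = 28.233.118.0
Yes, same subnet (28.233.118.0)


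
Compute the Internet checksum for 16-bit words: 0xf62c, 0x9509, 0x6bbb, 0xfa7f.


Sum all words (with carry folding):
+ 0xf62c = 0xf62c
+ 0x9509 = 0x8b36
+ 0x6bbb = 0xf6f1
+ 0xfa7f = 0xf171
One's complement: ~0xf171
Checksum = 0x0e8e


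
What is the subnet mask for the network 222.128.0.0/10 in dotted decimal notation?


/10 means 10 network bits, 22 host bits
Binary: 11111111110000000000000000000000
Mask: 255.192.0.0


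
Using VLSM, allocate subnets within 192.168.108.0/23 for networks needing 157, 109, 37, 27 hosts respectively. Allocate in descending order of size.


157 hosts -> /24 (254 usable): 192.168.108.0/24
109 hosts -> /25 (126 usable): 192.168.109.0/25
37 hosts -> /26 (62 usable): 192.168.109.128/26
27 hosts -> /27 (30 usable): 192.168.109.192/27
Allocation: 192.168.108.0/24 (157 hosts, 254 usable); 192.168.109.0/25 (109 hosts, 126 usable); 192.168.109.128/26 (37 hosts, 62 usable); 192.168.109.192/27 (27 hosts, 30 usable)


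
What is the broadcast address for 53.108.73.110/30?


Network: 53.108.73.108/30
Host bits = 2
Set all host bits to 1:
Broadcast: 53.108.73.111


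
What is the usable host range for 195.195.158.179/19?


Network: 195.195.128.0
Broadcast: 195.195.159.255
First usable = network + 1
Last usable = broadcast - 1
Range: 195.195.128.1 to 195.195.159.254


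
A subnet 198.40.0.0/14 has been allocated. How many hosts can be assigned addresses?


Host bits = 32 - 14 = 18
Total addresses = 2^18 = 262144
Usable = total - 2 (network and broadcast)
Usable hosts: 262142


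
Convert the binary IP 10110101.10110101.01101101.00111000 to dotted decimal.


10110101 = 181
10110101 = 181
01101101 = 109
00111000 = 56
IP: 181.181.109.56


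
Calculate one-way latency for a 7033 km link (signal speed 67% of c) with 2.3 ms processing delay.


Speed = 0.67 * 3e5 km/s = 201000 km/s
Propagation delay = 7033 / 201000 = 0.035 s = 34.99 ms
Processing delay = 2.3 ms
Total one-way latency = 37.29 ms


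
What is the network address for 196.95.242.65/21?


IP:   11000100.01011111.11110010.01000001
Mask: 11111111.11111111.11111000.00000000
AND operation:
Net:  11000100.01011111.11110000.00000000
Network: 196.95.240.0/21


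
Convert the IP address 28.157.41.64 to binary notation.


28 = 00011100
157 = 10011101
41 = 00101001
64 = 01000000
Binary: 00011100.10011101.00101001.01000000


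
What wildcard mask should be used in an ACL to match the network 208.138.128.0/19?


Subnet mask: 255.255.224.0
Wildcard = 255.255.255.255 - subnet mask
255 - 255 = 0
255 - 255 = 0
255 - 224 = 31
255 - 0 = 255
Wildcard: 0.0.31.255


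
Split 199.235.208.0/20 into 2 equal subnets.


New prefix = 20 + 1 = 21
Each subnet has 2048 addresses
  199.235.208.0/21
  199.235.216.0/21
Subnets: 199.235.208.0/21, 199.235.216.0/21


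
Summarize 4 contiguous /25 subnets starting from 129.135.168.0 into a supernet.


Original prefix: /25
Number of subnets: 4 = 2^2
New prefix = 25 - 2 = 23
Supernet: 129.135.168.0/23


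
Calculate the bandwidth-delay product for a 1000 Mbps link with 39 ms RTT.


BDP = bandwidth * RTT
= 1000 Mbps * 39 ms
= 1000 * 1e6 * 39 / 1000 bits
= 39000000 bits
= 4875000 bytes
= 4760.7422 KB
BDP = 39000000 bits (4875000 bytes)


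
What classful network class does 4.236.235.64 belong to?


First octet: 4
Binary: 00000100
0xxxxxxx -> Class A (1-126)
Class A, default mask 255.0.0.0 (/8)


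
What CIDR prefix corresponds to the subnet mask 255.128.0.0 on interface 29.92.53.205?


Binary: 11111111.10000000.00000000.00000000
Count leading 1s
Prefix: /9


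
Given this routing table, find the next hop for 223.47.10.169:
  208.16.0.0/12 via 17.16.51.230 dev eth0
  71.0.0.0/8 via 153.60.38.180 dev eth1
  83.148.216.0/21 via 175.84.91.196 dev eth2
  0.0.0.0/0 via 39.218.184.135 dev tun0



Longest prefix match for 223.47.10.169:
  /12 208.16.0.0: no
  /8 71.0.0.0: no
  /21 83.148.216.0: no
  /0 0.0.0.0: MATCH
Selected: next-hop 39.218.184.135 via tun0 (matched /0)


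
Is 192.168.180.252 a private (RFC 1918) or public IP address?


RFC 1918 private ranges:
  10.0.0.0/8 (10.0.0.0 - 10.255.255.255)
  172.16.0.0/12 (172.16.0.0 - 172.31.255.255)
  192.168.0.0/16 (192.168.0.0 - 192.168.255.255)
Private (in 192.168.0.0/16)


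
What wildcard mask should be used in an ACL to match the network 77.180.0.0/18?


Subnet mask: 255.255.192.0
Wildcard = 255.255.255.255 - subnet mask
255 - 255 = 0
255 - 255 = 0
255 - 192 = 63
255 - 0 = 255
Wildcard: 0.0.63.255


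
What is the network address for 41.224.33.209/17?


IP:   00101001.11100000.00100001.11010001
Mask: 11111111.11111111.10000000.00000000
AND operation:
Net:  00101001.11100000.00000000.00000000
Network: 41.224.0.0/17


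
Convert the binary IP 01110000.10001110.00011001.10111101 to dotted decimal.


01110000 = 112
10001110 = 142
00011001 = 25
10111101 = 189
IP: 112.142.25.189


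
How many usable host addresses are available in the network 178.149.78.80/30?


Host bits = 32 - 30 = 2
Total addresses = 2^2 = 4
Usable = total - 2 (network and broadcast)
Usable hosts: 2


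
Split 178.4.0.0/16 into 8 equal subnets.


New prefix = 16 + 3 = 19
Each subnet has 8192 addresses
  178.4.0.0/19
  178.4.32.0/19
  178.4.64.0/19
  178.4.96.0/19
  178.4.128.0/19
  178.4.160.0/19
  178.4.192.0/19
  178.4.224.0/19
Subnets: 178.4.0.0/19, 178.4.32.0/19, 178.4.64.0/19, 178.4.96.0/19, 178.4.128.0/19, 178.4.160.0/19, 178.4.192.0/19, 178.4.224.0/19


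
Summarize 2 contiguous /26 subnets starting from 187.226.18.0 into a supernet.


Original prefix: /26
Number of subnets: 2 = 2^1
New prefix = 26 - 1 = 25
Supernet: 187.226.18.0/25


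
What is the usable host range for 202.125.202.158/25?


Network: 202.125.202.128
Broadcast: 202.125.202.255
First usable = network + 1
Last usable = broadcast - 1
Range: 202.125.202.129 to 202.125.202.254


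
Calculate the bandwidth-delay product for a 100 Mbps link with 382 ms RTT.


BDP = bandwidth * RTT
= 100 Mbps * 382 ms
= 100 * 1e6 * 382 / 1000 bits
= 38200000 bits
= 4775000 bytes
= 4663.0859 KB
BDP = 38200000 bits (4775000 bytes)


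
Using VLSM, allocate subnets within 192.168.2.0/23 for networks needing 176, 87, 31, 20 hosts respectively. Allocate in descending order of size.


176 hosts -> /24 (254 usable): 192.168.2.0/24
87 hosts -> /25 (126 usable): 192.168.3.0/25
31 hosts -> /26 (62 usable): 192.168.3.128/26
20 hosts -> /27 (30 usable): 192.168.3.192/27
Allocation: 192.168.2.0/24 (176 hosts, 254 usable); 192.168.3.0/25 (87 hosts, 126 usable); 192.168.3.128/26 (31 hosts, 62 usable); 192.168.3.192/27 (20 hosts, 30 usable)


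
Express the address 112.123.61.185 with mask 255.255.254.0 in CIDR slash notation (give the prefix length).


Binary: 11111111.11111111.11111110.00000000
Count leading 1s
Prefix: /23


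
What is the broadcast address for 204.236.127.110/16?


Network: 204.236.0.0/16
Host bits = 16
Set all host bits to 1:
Broadcast: 204.236.255.255


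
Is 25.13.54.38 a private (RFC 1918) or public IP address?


RFC 1918 private ranges:
  10.0.0.0/8 (10.0.0.0 - 10.255.255.255)
  172.16.0.0/12 (172.16.0.0 - 172.31.255.255)
  192.168.0.0/16 (192.168.0.0 - 192.168.255.255)
Public (not in any RFC 1918 range)


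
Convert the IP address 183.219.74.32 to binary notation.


183 = 10110111
219 = 11011011
74 = 01001010
32 = 00100000
Binary: 10110111.11011011.01001010.00100000


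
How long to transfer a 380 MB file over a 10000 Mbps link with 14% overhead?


Effective throughput = 10000 * (1 - 14/100) = 8600 Mbps
File size in Mb = 380 * 8 = 3040 Mb
Time = 3040 / 8600
Time = 0.3535 seconds


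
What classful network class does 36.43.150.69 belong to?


First octet: 36
Binary: 00100100
0xxxxxxx -> Class A (1-126)
Class A, default mask 255.0.0.0 (/8)


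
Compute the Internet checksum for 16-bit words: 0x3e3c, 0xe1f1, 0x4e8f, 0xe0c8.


Sum all words (with carry folding):
+ 0x3e3c = 0x3e3c
+ 0xe1f1 = 0x202e
+ 0x4e8f = 0x6ebd
+ 0xe0c8 = 0x4f86
One's complement: ~0x4f86
Checksum = 0xb079


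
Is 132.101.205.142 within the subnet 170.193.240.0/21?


Subnet network: 170.193.240.0
Test IP AND mask: 132.101.200.0
No, 132.101.205.142 is not in 170.193.240.0/21


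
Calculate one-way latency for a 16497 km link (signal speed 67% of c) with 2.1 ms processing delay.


Speed = 0.67 * 3e5 km/s = 201000 km/s
Propagation delay = 16497 / 201000 = 0.0821 s = 82.0746 ms
Processing delay = 2.1 ms
Total one-way latency = 84.1746 ms


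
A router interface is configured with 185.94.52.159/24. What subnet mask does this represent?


/24 means 24 network bits, 8 host bits
Binary: 11111111111111111111111100000000
Mask: 255.255.255.0


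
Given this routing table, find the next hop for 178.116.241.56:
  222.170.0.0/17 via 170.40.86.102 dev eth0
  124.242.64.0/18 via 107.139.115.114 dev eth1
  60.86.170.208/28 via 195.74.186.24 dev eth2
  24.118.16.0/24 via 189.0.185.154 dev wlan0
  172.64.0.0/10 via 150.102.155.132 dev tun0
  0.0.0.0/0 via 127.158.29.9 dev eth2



Longest prefix match for 178.116.241.56:
  /17 222.170.0.0: no
  /18 124.242.64.0: no
  /28 60.86.170.208: no
  /24 24.118.16.0: no
  /10 172.64.0.0: no
  /0 0.0.0.0: MATCH
Selected: next-hop 127.158.29.9 via eth2 (matched /0)


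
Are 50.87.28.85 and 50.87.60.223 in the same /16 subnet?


Mask: 255.255.0.0
50.87.28.85 AND mask = 50.87.0.0
50.87.60.223 AND mask = 50.87.0.0
Yes, same subnet (50.87.0.0)


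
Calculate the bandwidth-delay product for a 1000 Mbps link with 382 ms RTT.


BDP = bandwidth * RTT
= 1000 Mbps * 382 ms
= 1000 * 1e6 * 382 / 1000 bits
= 382000000 bits
= 47750000 bytes
= 46630.8594 KB
BDP = 382000000 bits (47750000 bytes)


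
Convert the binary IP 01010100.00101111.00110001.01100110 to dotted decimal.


01010100 = 84
00101111 = 47
00110001 = 49
01100110 = 102
IP: 84.47.49.102


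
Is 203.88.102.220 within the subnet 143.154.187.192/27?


Subnet network: 143.154.187.192
Test IP AND mask: 203.88.102.192
No, 203.88.102.220 is not in 143.154.187.192/27


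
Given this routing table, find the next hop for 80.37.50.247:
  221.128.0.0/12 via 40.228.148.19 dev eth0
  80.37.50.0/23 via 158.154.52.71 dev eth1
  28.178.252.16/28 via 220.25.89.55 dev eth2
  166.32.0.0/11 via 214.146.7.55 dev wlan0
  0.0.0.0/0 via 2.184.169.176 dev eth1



Longest prefix match for 80.37.50.247:
  /12 221.128.0.0: no
  /23 80.37.50.0: MATCH
  /28 28.178.252.16: no
  /11 166.32.0.0: no
  /0 0.0.0.0: MATCH
Selected: next-hop 158.154.52.71 via eth1 (matched /23)


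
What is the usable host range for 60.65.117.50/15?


Network: 60.64.0.0
Broadcast: 60.65.255.255
First usable = network + 1
Last usable = broadcast - 1
Range: 60.64.0.1 to 60.65.255.254


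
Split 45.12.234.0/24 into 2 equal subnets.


New prefix = 24 + 1 = 25
Each subnet has 128 addresses
  45.12.234.0/25
  45.12.234.128/25
Subnets: 45.12.234.0/25, 45.12.234.128/25


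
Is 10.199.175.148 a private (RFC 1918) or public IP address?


RFC 1918 private ranges:
  10.0.0.0/8 (10.0.0.0 - 10.255.255.255)
  172.16.0.0/12 (172.16.0.0 - 172.31.255.255)
  192.168.0.0/16 (192.168.0.0 - 192.168.255.255)
Private (in 10.0.0.0/8)


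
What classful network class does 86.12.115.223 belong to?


First octet: 86
Binary: 01010110
0xxxxxxx -> Class A (1-126)
Class A, default mask 255.0.0.0 (/8)


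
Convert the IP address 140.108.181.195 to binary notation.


140 = 10001100
108 = 01101100
181 = 10110101
195 = 11000011
Binary: 10001100.01101100.10110101.11000011


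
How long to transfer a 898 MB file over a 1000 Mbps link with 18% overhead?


Effective throughput = 1000 * (1 - 18/100) = 820.0 Mbps
File size in Mb = 898 * 8 = 7184 Mb
Time = 7184 / 820.0
Time = 8.761 seconds


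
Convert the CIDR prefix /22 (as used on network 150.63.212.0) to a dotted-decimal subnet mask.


/22 means 22 network bits, 10 host bits
Binary: 11111111111111111111110000000000
Mask: 255.255.252.0


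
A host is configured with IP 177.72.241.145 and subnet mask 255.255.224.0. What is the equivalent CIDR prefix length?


Binary: 11111111.11111111.11100000.00000000
Count leading 1s
Prefix: /19


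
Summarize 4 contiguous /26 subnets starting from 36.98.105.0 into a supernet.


Original prefix: /26
Number of subnets: 4 = 2^2
New prefix = 26 - 2 = 24
Supernet: 36.98.105.0/24


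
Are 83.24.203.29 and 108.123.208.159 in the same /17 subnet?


Mask: 255.255.128.0
83.24.203.29 AND mask = 83.24.128.0
108.123.208.159 AND mask = 108.123.128.0
No, different subnets (83.24.128.0 vs 108.123.128.0)


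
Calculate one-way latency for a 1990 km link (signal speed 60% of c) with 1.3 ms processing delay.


Speed = 0.6 * 3e5 km/s = 180000 km/s
Propagation delay = 1990 / 180000 = 0.0111 s = 11.0556 ms
Processing delay = 1.3 ms
Total one-way latency = 12.3556 ms


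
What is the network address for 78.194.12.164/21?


IP:   01001110.11000010.00001100.10100100
Mask: 11111111.11111111.11111000.00000000
AND operation:
Net:  01001110.11000010.00001000.00000000
Network: 78.194.8.0/21


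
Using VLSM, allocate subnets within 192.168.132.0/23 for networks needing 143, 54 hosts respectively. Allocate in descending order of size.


143 hosts -> /24 (254 usable): 192.168.132.0/24
54 hosts -> /26 (62 usable): 192.168.133.0/26
Allocation: 192.168.132.0/24 (143 hosts, 254 usable); 192.168.133.0/26 (54 hosts, 62 usable)


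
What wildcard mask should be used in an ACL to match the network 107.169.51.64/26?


Subnet mask: 255.255.255.192
Wildcard = 255.255.255.255 - subnet mask
255 - 255 = 0
255 - 255 = 0
255 - 255 = 0
255 - 192 = 63
Wildcard: 0.0.0.63


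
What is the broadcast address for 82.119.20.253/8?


Network: 82.0.0.0/8
Host bits = 24
Set all host bits to 1:
Broadcast: 82.255.255.255


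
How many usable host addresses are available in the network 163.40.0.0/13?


Host bits = 32 - 13 = 19
Total addresses = 2^19 = 524288
Usable = total - 2 (network and broadcast)
Usable hosts: 524286


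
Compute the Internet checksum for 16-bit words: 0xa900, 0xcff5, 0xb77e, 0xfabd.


Sum all words (with carry folding):
+ 0xa900 = 0xa900
+ 0xcff5 = 0x78f6
+ 0xb77e = 0x3075
+ 0xfabd = 0x2b33
One's complement: ~0x2b33
Checksum = 0xd4cc


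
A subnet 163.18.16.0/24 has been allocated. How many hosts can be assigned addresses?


Host bits = 32 - 24 = 8
Total addresses = 2^8 = 256
Usable = total - 2 (network and broadcast)
Usable hosts: 254


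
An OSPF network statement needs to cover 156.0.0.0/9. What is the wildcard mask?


Subnet mask: 255.128.0.0
Wildcard = 255.255.255.255 - subnet mask
255 - 255 = 0
255 - 128 = 127
255 - 0 = 255
255 - 0 = 255
Wildcard: 0.127.255.255


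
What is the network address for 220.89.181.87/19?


IP:   11011100.01011001.10110101.01010111
Mask: 11111111.11111111.11100000.00000000
AND operation:
Net:  11011100.01011001.10100000.00000000
Network: 220.89.160.0/19


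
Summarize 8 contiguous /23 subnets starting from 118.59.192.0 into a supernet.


Original prefix: /23
Number of subnets: 8 = 2^3
New prefix = 23 - 3 = 20
Supernet: 118.59.192.0/20


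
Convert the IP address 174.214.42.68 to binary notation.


174 = 10101110
214 = 11010110
42 = 00101010
68 = 01000100
Binary: 10101110.11010110.00101010.01000100


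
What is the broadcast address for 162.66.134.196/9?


Network: 162.0.0.0/9
Host bits = 23
Set all host bits to 1:
Broadcast: 162.127.255.255


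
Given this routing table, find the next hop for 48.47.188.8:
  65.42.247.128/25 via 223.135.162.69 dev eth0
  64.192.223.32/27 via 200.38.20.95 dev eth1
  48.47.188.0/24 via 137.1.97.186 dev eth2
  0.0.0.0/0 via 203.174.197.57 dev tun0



Longest prefix match for 48.47.188.8:
  /25 65.42.247.128: no
  /27 64.192.223.32: no
  /24 48.47.188.0: MATCH
  /0 0.0.0.0: MATCH
Selected: next-hop 137.1.97.186 via eth2 (matched /24)


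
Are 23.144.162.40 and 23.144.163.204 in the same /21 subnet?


Mask: 255.255.248.0
23.144.162.40 AND mask = 23.144.160.0
23.144.163.204 AND mask = 23.144.160.0
Yes, same subnet (23.144.160.0)


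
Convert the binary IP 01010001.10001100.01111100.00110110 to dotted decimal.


01010001 = 81
10001100 = 140
01111100 = 124
00110110 = 54
IP: 81.140.124.54


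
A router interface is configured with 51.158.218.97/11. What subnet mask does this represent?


/11 means 11 network bits, 21 host bits
Binary: 11111111111000000000000000000000
Mask: 255.224.0.0


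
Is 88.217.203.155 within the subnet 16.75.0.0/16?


Subnet network: 16.75.0.0
Test IP AND mask: 88.217.0.0
No, 88.217.203.155 is not in 16.75.0.0/16


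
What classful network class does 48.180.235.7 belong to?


First octet: 48
Binary: 00110000
0xxxxxxx -> Class A (1-126)
Class A, default mask 255.0.0.0 (/8)


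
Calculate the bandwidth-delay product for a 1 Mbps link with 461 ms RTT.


BDP = bandwidth * RTT
= 1 Mbps * 461 ms
= 1 * 1e6 * 461 / 1000 bits
= 461000 bits
= 57625 bytes
= 56.2744 KB
BDP = 461000 bits (57625 bytes)


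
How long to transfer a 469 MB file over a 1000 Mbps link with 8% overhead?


Effective throughput = 1000 * (1 - 8/100) = 920 Mbps
File size in Mb = 469 * 8 = 3752 Mb
Time = 3752 / 920
Time = 4.0783 seconds


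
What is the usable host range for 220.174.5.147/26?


Network: 220.174.5.128
Broadcast: 220.174.5.191
First usable = network + 1
Last usable = broadcast - 1
Range: 220.174.5.129 to 220.174.5.190


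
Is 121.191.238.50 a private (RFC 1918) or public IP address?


RFC 1918 private ranges:
  10.0.0.0/8 (10.0.0.0 - 10.255.255.255)
  172.16.0.0/12 (172.16.0.0 - 172.31.255.255)
  192.168.0.0/16 (192.168.0.0 - 192.168.255.255)
Public (not in any RFC 1918 range)


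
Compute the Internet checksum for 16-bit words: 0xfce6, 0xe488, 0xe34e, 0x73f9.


Sum all words (with carry folding):
+ 0xfce6 = 0xfce6
+ 0xe488 = 0xe16f
+ 0xe34e = 0xc4be
+ 0x73f9 = 0x38b8
One's complement: ~0x38b8
Checksum = 0xc747


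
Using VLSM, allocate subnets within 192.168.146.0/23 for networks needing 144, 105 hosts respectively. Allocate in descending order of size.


144 hosts -> /24 (254 usable): 192.168.146.0/24
105 hosts -> /25 (126 usable): 192.168.147.0/25
Allocation: 192.168.146.0/24 (144 hosts, 254 usable); 192.168.147.0/25 (105 hosts, 126 usable)


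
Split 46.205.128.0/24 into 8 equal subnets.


New prefix = 24 + 3 = 27
Each subnet has 32 addresses
  46.205.128.0/27
  46.205.128.32/27
  46.205.128.64/27
  46.205.128.96/27
  46.205.128.128/27
  46.205.128.160/27
  46.205.128.192/27
  46.205.128.224/27
Subnets: 46.205.128.0/27, 46.205.128.32/27, 46.205.128.64/27, 46.205.128.96/27, 46.205.128.128/27, 46.205.128.160/27, 46.205.128.192/27, 46.205.128.224/27


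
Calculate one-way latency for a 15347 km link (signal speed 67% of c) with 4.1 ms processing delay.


Speed = 0.67 * 3e5 km/s = 201000 km/s
Propagation delay = 15347 / 201000 = 0.0764 s = 76.3532 ms
Processing delay = 4.1 ms
Total one-way latency = 80.4532 ms


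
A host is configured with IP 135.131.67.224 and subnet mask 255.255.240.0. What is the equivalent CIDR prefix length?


Binary: 11111111.11111111.11110000.00000000
Count leading 1s
Prefix: /20


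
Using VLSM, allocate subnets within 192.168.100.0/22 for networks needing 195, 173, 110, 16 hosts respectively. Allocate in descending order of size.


195 hosts -> /24 (254 usable): 192.168.100.0/24
173 hosts -> /24 (254 usable): 192.168.101.0/24
110 hosts -> /25 (126 usable): 192.168.102.0/25
16 hosts -> /27 (30 usable): 192.168.102.128/27
Allocation: 192.168.100.0/24 (195 hosts, 254 usable); 192.168.101.0/24 (173 hosts, 254 usable); 192.168.102.0/25 (110 hosts, 126 usable); 192.168.102.128/27 (16 hosts, 30 usable)


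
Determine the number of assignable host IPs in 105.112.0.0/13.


Host bits = 32 - 13 = 19
Total addresses = 2^19 = 524288
Usable = total - 2 (network and broadcast)
Usable hosts: 524286


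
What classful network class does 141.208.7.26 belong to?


First octet: 141
Binary: 10001101
10xxxxxx -> Class B (128-191)
Class B, default mask 255.255.0.0 (/16)


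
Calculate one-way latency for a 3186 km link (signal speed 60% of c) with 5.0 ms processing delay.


Speed = 0.6 * 3e5 km/s = 180000 km/s
Propagation delay = 3186 / 180000 = 0.0177 s = 17.7 ms
Processing delay = 5.0 ms
Total one-way latency = 22.7 ms


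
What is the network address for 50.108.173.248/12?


IP:   00110010.01101100.10101101.11111000
Mask: 11111111.11110000.00000000.00000000
AND operation:
Net:  00110010.01100000.00000000.00000000
Network: 50.96.0.0/12


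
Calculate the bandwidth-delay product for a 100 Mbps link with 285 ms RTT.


BDP = bandwidth * RTT
= 100 Mbps * 285 ms
= 100 * 1e6 * 285 / 1000 bits
= 28500000 bits
= 3562500 bytes
= 3479.0039 KB
BDP = 28500000 bits (3562500 bytes)


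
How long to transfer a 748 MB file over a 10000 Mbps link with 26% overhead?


Effective throughput = 10000 * (1 - 26/100) = 7400 Mbps
File size in Mb = 748 * 8 = 5984 Mb
Time = 5984 / 7400
Time = 0.8086 seconds


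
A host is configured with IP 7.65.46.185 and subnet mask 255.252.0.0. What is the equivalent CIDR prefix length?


Binary: 11111111.11111100.00000000.00000000
Count leading 1s
Prefix: /14


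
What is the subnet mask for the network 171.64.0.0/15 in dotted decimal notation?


/15 means 15 network bits, 17 host bits
Binary: 11111111111111100000000000000000
Mask: 255.254.0.0


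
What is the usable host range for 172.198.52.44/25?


Network: 172.198.52.0
Broadcast: 172.198.52.127
First usable = network + 1
Last usable = broadcast - 1
Range: 172.198.52.1 to 172.198.52.126


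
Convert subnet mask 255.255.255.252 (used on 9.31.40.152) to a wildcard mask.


Subnet mask: 255.255.255.252
Wildcard = 255.255.255.255 - subnet mask
255 - 255 = 0
255 - 255 = 0
255 - 255 = 0
255 - 252 = 3
Wildcard: 0.0.0.3


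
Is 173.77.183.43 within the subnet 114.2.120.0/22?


Subnet network: 114.2.120.0
Test IP AND mask: 173.77.180.0
No, 173.77.183.43 is not in 114.2.120.0/22


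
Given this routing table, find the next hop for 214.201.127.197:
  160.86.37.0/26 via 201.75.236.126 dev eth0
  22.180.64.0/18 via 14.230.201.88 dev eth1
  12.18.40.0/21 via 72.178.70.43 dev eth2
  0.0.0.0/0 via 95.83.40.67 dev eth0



Longest prefix match for 214.201.127.197:
  /26 160.86.37.0: no
  /18 22.180.64.0: no
  /21 12.18.40.0: no
  /0 0.0.0.0: MATCH
Selected: next-hop 95.83.40.67 via eth0 (matched /0)


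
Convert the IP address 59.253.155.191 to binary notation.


59 = 00111011
253 = 11111101
155 = 10011011
191 = 10111111
Binary: 00111011.11111101.10011011.10111111


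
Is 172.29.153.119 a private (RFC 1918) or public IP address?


RFC 1918 private ranges:
  10.0.0.0/8 (10.0.0.0 - 10.255.255.255)
  172.16.0.0/12 (172.16.0.0 - 172.31.255.255)
  192.168.0.0/16 (192.168.0.0 - 192.168.255.255)
Private (in 172.16.0.0/12)


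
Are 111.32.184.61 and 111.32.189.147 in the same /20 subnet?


Mask: 255.255.240.0
111.32.184.61 AND mask = 111.32.176.0
111.32.189.147 AND mask = 111.32.176.0
Yes, same subnet (111.32.176.0)


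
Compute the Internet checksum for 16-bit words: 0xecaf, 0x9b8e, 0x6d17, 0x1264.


Sum all words (with carry folding):
+ 0xecaf = 0xecaf
+ 0x9b8e = 0x883e
+ 0x6d17 = 0xf555
+ 0x1264 = 0x07ba
One's complement: ~0x07ba
Checksum = 0xf845


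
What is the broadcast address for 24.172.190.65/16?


Network: 24.172.0.0/16
Host bits = 16
Set all host bits to 1:
Broadcast: 24.172.255.255


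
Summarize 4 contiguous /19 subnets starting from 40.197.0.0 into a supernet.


Original prefix: /19
Number of subnets: 4 = 2^2
New prefix = 19 - 2 = 17
Supernet: 40.197.0.0/17


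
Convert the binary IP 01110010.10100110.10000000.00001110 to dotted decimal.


01110010 = 114
10100110 = 166
10000000 = 128
00001110 = 14
IP: 114.166.128.14


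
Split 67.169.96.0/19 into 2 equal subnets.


New prefix = 19 + 1 = 20
Each subnet has 4096 addresses
  67.169.96.0/20
  67.169.112.0/20
Subnets: 67.169.96.0/20, 67.169.112.0/20


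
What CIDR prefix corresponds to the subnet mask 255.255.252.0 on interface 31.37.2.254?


Binary: 11111111.11111111.11111100.00000000
Count leading 1s
Prefix: /22


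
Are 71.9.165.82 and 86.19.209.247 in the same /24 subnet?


Mask: 255.255.255.0
71.9.165.82 AND mask = 71.9.165.0
86.19.209.247 AND mask = 86.19.209.0
No, different subnets (71.9.165.0 vs 86.19.209.0)


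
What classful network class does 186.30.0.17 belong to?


First octet: 186
Binary: 10111010
10xxxxxx -> Class B (128-191)
Class B, default mask 255.255.0.0 (/16)


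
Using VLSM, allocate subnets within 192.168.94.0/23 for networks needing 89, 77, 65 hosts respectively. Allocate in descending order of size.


89 hosts -> /25 (126 usable): 192.168.94.0/25
77 hosts -> /25 (126 usable): 192.168.94.128/25
65 hosts -> /25 (126 usable): 192.168.95.0/25
Allocation: 192.168.94.0/25 (89 hosts, 126 usable); 192.168.94.128/25 (77 hosts, 126 usable); 192.168.95.0/25 (65 hosts, 126 usable)


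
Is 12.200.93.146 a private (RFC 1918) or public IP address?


RFC 1918 private ranges:
  10.0.0.0/8 (10.0.0.0 - 10.255.255.255)
  172.16.0.0/12 (172.16.0.0 - 172.31.255.255)
  192.168.0.0/16 (192.168.0.0 - 192.168.255.255)
Public (not in any RFC 1918 range)


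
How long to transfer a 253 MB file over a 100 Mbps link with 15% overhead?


Effective throughput = 100 * (1 - 15/100) = 85 Mbps
File size in Mb = 253 * 8 = 2024 Mb
Time = 2024 / 85
Time = 23.8118 seconds


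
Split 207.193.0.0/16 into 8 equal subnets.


New prefix = 16 + 3 = 19
Each subnet has 8192 addresses
  207.193.0.0/19
  207.193.32.0/19
  207.193.64.0/19
  207.193.96.0/19
  207.193.128.0/19
  207.193.160.0/19
  207.193.192.0/19
  207.193.224.0/19
Subnets: 207.193.0.0/19, 207.193.32.0/19, 207.193.64.0/19, 207.193.96.0/19, 207.193.128.0/19, 207.193.160.0/19, 207.193.192.0/19, 207.193.224.0/19


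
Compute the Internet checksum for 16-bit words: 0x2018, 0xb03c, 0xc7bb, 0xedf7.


Sum all words (with carry folding):
+ 0x2018 = 0x2018
+ 0xb03c = 0xd054
+ 0xc7bb = 0x9810
+ 0xedf7 = 0x8608
One's complement: ~0x8608
Checksum = 0x79f7


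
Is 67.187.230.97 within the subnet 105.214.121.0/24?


Subnet network: 105.214.121.0
Test IP AND mask: 67.187.230.0
No, 67.187.230.97 is not in 105.214.121.0/24


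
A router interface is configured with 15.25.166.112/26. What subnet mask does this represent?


/26 means 26 network bits, 6 host bits
Binary: 11111111111111111111111111000000
Mask: 255.255.255.192


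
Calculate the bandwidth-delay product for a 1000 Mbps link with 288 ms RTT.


BDP = bandwidth * RTT
= 1000 Mbps * 288 ms
= 1000 * 1e6 * 288 / 1000 bits
= 288000000 bits
= 36000000 bytes
= 35156.25 KB
BDP = 288000000 bits (36000000 bytes)


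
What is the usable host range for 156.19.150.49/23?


Network: 156.19.150.0
Broadcast: 156.19.151.255
First usable = network + 1
Last usable = broadcast - 1
Range: 156.19.150.1 to 156.19.151.254


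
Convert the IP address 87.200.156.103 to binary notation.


87 = 01010111
200 = 11001000
156 = 10011100
103 = 01100111
Binary: 01010111.11001000.10011100.01100111


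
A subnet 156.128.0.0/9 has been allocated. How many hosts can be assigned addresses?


Host bits = 32 - 9 = 23
Total addresses = 2^23 = 8388608
Usable = total - 2 (network and broadcast)
Usable hosts: 8388606


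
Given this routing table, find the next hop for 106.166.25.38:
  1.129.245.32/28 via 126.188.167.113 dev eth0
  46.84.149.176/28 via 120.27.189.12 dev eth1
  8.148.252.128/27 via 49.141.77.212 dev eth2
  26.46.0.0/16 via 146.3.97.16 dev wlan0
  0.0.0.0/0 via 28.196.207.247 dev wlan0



Longest prefix match for 106.166.25.38:
  /28 1.129.245.32: no
  /28 46.84.149.176: no
  /27 8.148.252.128: no
  /16 26.46.0.0: no
  /0 0.0.0.0: MATCH
Selected: next-hop 28.196.207.247 via wlan0 (matched /0)


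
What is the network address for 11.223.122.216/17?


IP:   00001011.11011111.01111010.11011000
Mask: 11111111.11111111.10000000.00000000
AND operation:
Net:  00001011.11011111.00000000.00000000
Network: 11.223.0.0/17


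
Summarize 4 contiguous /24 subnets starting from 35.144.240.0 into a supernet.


Original prefix: /24
Number of subnets: 4 = 2^2
New prefix = 24 - 2 = 22
Supernet: 35.144.240.0/22


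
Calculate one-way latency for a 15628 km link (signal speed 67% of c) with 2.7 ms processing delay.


Speed = 0.67 * 3e5 km/s = 201000 km/s
Propagation delay = 15628 / 201000 = 0.0778 s = 77.7512 ms
Processing delay = 2.7 ms
Total one-way latency = 80.4512 ms


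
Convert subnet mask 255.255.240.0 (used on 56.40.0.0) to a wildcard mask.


Subnet mask: 255.255.240.0
Wildcard = 255.255.255.255 - subnet mask
255 - 255 = 0
255 - 255 = 0
255 - 240 = 15
255 - 0 = 255
Wildcard: 0.0.15.255


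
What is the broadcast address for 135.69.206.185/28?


Network: 135.69.206.176/28
Host bits = 4
Set all host bits to 1:
Broadcast: 135.69.206.191


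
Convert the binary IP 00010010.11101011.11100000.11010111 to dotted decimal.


00010010 = 18
11101011 = 235
11100000 = 224
11010111 = 215
IP: 18.235.224.215


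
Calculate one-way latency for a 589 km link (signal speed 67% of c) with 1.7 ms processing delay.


Speed = 0.67 * 3e5 km/s = 201000 km/s
Propagation delay = 589 / 201000 = 0.0029 s = 2.9303 ms
Processing delay = 1.7 ms
Total one-way latency = 4.6303 ms


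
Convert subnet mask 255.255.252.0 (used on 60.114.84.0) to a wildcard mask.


Subnet mask: 255.255.252.0
Wildcard = 255.255.255.255 - subnet mask
255 - 255 = 0
255 - 255 = 0
255 - 252 = 3
255 - 0 = 255
Wildcard: 0.0.3.255


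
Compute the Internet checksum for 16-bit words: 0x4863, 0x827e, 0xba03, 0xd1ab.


Sum all words (with carry folding):
+ 0x4863 = 0x4863
+ 0x827e = 0xcae1
+ 0xba03 = 0x84e5
+ 0xd1ab = 0x5691
One's complement: ~0x5691
Checksum = 0xa96e


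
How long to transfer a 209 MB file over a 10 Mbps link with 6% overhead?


Effective throughput = 10 * (1 - 6/100) = 9.4 Mbps
File size in Mb = 209 * 8 = 1672 Mb
Time = 1672 / 9.4
Time = 177.8723 seconds


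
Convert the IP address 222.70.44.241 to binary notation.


222 = 11011110
70 = 01000110
44 = 00101100
241 = 11110001
Binary: 11011110.01000110.00101100.11110001


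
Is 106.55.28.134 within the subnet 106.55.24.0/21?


Subnet network: 106.55.24.0
Test IP AND mask: 106.55.24.0
Yes, 106.55.28.134 is in 106.55.24.0/21


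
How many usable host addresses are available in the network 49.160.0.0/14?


Host bits = 32 - 14 = 18
Total addresses = 2^18 = 262144
Usable = total - 2 (network and broadcast)
Usable hosts: 262142


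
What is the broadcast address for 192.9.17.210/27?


Network: 192.9.17.192/27
Host bits = 5
Set all host bits to 1:
Broadcast: 192.9.17.223


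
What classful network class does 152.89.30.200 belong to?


First octet: 152
Binary: 10011000
10xxxxxx -> Class B (128-191)
Class B, default mask 255.255.0.0 (/16)


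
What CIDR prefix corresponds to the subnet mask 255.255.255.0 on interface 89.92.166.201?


Binary: 11111111.11111111.11111111.00000000
Count leading 1s
Prefix: /24


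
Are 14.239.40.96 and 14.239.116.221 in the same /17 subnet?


Mask: 255.255.128.0
14.239.40.96 AND mask = 14.239.0.0
14.239.116.221 AND mask = 14.239.0.0
Yes, same subnet (14.239.0.0)


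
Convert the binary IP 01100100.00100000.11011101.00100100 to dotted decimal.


01100100 = 100
00100000 = 32
11011101 = 221
00100100 = 36
IP: 100.32.221.36


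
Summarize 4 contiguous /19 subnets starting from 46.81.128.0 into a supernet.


Original prefix: /19
Number of subnets: 4 = 2^2
New prefix = 19 - 2 = 17
Supernet: 46.81.128.0/17


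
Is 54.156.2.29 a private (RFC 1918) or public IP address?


RFC 1918 private ranges:
  10.0.0.0/8 (10.0.0.0 - 10.255.255.255)
  172.16.0.0/12 (172.16.0.0 - 172.31.255.255)
  192.168.0.0/16 (192.168.0.0 - 192.168.255.255)
Public (not in any RFC 1918 range)


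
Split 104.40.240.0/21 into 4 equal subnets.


New prefix = 21 + 2 = 23
Each subnet has 512 addresses
  104.40.240.0/23
  104.40.242.0/23
  104.40.244.0/23
  104.40.246.0/23
Subnets: 104.40.240.0/23, 104.40.242.0/23, 104.40.244.0/23, 104.40.246.0/23


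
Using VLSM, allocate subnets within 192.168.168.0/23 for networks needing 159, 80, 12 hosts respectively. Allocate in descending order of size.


159 hosts -> /24 (254 usable): 192.168.168.0/24
80 hosts -> /25 (126 usable): 192.168.169.0/25
12 hosts -> /28 (14 usable): 192.168.169.128/28
Allocation: 192.168.168.0/24 (159 hosts, 254 usable); 192.168.169.0/25 (80 hosts, 126 usable); 192.168.169.128/28 (12 hosts, 14 usable)


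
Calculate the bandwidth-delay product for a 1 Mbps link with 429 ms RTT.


BDP = bandwidth * RTT
= 1 Mbps * 429 ms
= 1 * 1e6 * 429 / 1000 bits
= 429000 bits
= 53625 bytes
= 52.3682 KB
BDP = 429000 bits (53625 bytes)


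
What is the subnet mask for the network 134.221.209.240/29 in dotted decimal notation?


/29 means 29 network bits, 3 host bits
Binary: 11111111111111111111111111111000
Mask: 255.255.255.248


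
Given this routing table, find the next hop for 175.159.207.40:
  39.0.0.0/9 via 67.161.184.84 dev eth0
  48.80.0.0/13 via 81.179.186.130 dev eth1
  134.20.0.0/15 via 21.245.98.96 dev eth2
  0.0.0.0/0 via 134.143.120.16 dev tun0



Longest prefix match for 175.159.207.40:
  /9 39.0.0.0: no
  /13 48.80.0.0: no
  /15 134.20.0.0: no
  /0 0.0.0.0: MATCH
Selected: next-hop 134.143.120.16 via tun0 (matched /0)


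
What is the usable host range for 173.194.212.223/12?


Network: 173.192.0.0
Broadcast: 173.207.255.255
First usable = network + 1
Last usable = broadcast - 1
Range: 173.192.0.1 to 173.207.255.254


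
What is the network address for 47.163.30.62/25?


IP:   00101111.10100011.00011110.00111110
Mask: 11111111.11111111.11111111.10000000
AND operation:
Net:  00101111.10100011.00011110.00000000
Network: 47.163.30.0/25


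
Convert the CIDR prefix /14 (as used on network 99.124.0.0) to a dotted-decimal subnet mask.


/14 means 14 network bits, 18 host bits
Binary: 11111111111111000000000000000000
Mask: 255.252.0.0


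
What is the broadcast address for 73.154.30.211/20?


Network: 73.154.16.0/20
Host bits = 12
Set all host bits to 1:
Broadcast: 73.154.31.255


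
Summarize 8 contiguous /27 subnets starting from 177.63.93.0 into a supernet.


Original prefix: /27
Number of subnets: 8 = 2^3
New prefix = 27 - 3 = 24
Supernet: 177.63.93.0/24


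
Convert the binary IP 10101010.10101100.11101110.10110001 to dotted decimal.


10101010 = 170
10101100 = 172
11101110 = 238
10110001 = 177
IP: 170.172.238.177


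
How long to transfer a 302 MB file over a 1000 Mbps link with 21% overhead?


Effective throughput = 1000 * (1 - 21/100) = 790 Mbps
File size in Mb = 302 * 8 = 2416 Mb
Time = 2416 / 790
Time = 3.0582 seconds


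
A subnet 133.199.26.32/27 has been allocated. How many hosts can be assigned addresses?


Host bits = 32 - 27 = 5
Total addresses = 2^5 = 32
Usable = total - 2 (network and broadcast)
Usable hosts: 30
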